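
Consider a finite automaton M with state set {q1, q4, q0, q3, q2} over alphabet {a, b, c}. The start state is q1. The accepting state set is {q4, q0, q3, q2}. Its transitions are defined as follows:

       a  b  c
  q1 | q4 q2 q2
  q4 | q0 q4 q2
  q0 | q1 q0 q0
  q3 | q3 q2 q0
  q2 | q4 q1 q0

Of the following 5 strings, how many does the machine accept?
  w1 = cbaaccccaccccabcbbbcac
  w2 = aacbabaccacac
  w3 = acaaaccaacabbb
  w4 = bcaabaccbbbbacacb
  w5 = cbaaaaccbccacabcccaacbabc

w1: Trace: q1 -c-> q2 -b-> q1 -a-> q4 -a-> q0 -c-> q0 -c-> q0 -c-> q0 -c-> q0 -a-> q1 -c-> q2 -c-> q0 -c-> q0 -c-> q0 -a-> q1 -b-> q2 -c-> q0 -b-> q0 -b-> q0 -b-> q0 -c-> q0 -a-> q1 -c-> q2  → end q2, accepted
w2: Trace: q1 -a-> q4 -a-> q0 -c-> q0 -b-> q0 -a-> q1 -b-> q2 -a-> q4 -c-> q2 -c-> q0 -a-> q1 -c-> q2 -a-> q4 -c-> q2  → end q2, accepted
w3: Trace: q1 -a-> q4 -c-> q2 -a-> q4 -a-> q0 -a-> q1 -c-> q2 -c-> q0 -a-> q1 -a-> q4 -c-> q2 -a-> q4 -b-> q4 -b-> q4 -b-> q4  → end q4, accepted
w4: Trace: q1 -b-> q2 -c-> q0 -a-> q1 -a-> q4 -b-> q4 -a-> q0 -c-> q0 -c-> q0 -b-> q0 -b-> q0 -b-> q0 -b-> q0 -a-> q1 -c-> q2 -a-> q4 -c-> q2 -b-> q1  → end q1, rejected
w5: Trace: q1 -c-> q2 -b-> q1 -a-> q4 -a-> q0 -a-> q1 -a-> q4 -c-> q2 -c-> q0 -b-> q0 -c-> q0 -c-> q0 -a-> q1 -c-> q2 -a-> q4 -b-> q4 -c-> q2 -c-> q0 -c-> q0 -a-> q1 -a-> q4 -c-> q2 -b-> q1 -a-> q4 -b-> q4 -c-> q2  → end q2, accepted

4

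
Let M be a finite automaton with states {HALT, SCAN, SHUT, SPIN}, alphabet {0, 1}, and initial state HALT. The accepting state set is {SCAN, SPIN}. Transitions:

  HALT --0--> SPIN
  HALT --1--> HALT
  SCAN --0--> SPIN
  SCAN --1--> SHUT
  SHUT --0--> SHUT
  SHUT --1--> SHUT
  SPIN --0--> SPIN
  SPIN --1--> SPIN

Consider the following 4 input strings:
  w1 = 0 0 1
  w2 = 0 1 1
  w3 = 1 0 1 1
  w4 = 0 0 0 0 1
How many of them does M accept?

4

w1: Trace: HALT -0-> SPIN -0-> SPIN -1-> SPIN  → end SPIN, accepted
w2: Trace: HALT -0-> SPIN -1-> SPIN -1-> SPIN  → end SPIN, accepted
w3: Trace: HALT -1-> HALT -0-> SPIN -1-> SPIN -1-> SPIN  → end SPIN, accepted
w4: Trace: HALT -0-> SPIN -0-> SPIN -0-> SPIN -0-> SPIN -1-> SPIN  → end SPIN, accepted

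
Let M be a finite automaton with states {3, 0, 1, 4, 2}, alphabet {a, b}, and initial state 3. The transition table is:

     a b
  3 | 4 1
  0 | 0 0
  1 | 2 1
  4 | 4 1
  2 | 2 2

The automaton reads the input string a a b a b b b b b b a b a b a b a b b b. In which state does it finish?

2

3 → 4 → 4 → 1 → 2 → 2 → 2 → 2 → 2 → 2 → 2 → 2 → 2 → 2 → 2 → 2 → 2 → 2 → 2 → 2 → 2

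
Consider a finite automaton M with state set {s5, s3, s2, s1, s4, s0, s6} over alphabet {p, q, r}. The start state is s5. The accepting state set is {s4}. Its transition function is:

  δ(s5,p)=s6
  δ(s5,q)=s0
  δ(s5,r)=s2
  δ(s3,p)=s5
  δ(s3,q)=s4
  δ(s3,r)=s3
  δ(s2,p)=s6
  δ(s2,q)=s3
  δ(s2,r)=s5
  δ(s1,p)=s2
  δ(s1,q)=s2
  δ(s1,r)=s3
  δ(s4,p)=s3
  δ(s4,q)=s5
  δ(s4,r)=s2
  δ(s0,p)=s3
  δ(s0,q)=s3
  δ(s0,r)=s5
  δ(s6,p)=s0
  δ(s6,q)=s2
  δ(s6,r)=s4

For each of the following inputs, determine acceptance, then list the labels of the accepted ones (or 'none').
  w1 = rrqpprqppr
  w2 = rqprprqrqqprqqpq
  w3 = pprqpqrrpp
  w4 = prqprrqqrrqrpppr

w1: s5 → s2 → s5 → s0 → s3 → s5 → s2 → s3 → s5 → s6 → s4  → end s4, accepted
w2: s5 → s2 → s3 → s5 → s2 → s6 → s4 → s5 → s2 → s3 → s4 → s3 → s3 → s4 → s5 → s6 → s2  → end s2, rejected
w3: s5 → s6 → s0 → s5 → s0 → s3 → s4 → s2 → s5 → s6 → s0  → end s0, rejected
w4: s5 → s6 → s4 → s5 → s6 → s4 → s2 → s3 → s4 → s2 → s5 → s0 → s5 → s6 → s0 → s3 → s3  → end s3, rejected

w1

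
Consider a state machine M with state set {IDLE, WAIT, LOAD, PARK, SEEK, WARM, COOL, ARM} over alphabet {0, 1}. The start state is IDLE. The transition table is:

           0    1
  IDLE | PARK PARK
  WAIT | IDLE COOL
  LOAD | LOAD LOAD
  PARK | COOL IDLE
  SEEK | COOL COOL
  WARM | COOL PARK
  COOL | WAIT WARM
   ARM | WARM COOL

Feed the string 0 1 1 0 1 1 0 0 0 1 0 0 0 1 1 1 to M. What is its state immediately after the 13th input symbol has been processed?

start at IDLE
read '0': IDLE → PARK
read '1': PARK → IDLE
read '1': IDLE → PARK
read '0': PARK → COOL
read '1': COOL → WARM
read '1': WARM → PARK
read '0': PARK → COOL
read '0': COOL → WAIT
read '0': WAIT → IDLE
read '1': IDLE → PARK
read '0': PARK → COOL
read '0': COOL → WAIT
read '0': WAIT → IDLE
After 13 symbols: IDLE.

IDLE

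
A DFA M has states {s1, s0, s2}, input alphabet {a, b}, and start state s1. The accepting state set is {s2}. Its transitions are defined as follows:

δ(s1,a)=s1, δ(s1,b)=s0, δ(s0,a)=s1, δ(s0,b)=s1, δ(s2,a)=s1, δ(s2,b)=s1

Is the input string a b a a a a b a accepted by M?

No

s1 → s1 → s0 → s1 → s1 → s1 → s1 → s0 → s1
End state s1 is not accepting.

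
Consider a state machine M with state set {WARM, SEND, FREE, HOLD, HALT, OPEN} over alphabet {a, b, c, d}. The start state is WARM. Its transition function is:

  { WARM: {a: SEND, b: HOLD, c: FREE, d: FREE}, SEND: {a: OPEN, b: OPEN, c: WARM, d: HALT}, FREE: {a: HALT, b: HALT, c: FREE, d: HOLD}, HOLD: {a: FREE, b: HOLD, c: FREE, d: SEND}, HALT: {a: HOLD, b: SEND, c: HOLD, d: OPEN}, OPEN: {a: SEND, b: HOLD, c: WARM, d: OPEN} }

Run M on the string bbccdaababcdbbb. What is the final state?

HOLD

Trace: WARM -b-> HOLD -b-> HOLD -c-> FREE -c-> FREE -d-> HOLD -a-> FREE -a-> HALT -b-> SEND -a-> OPEN -b-> HOLD -c-> FREE -d-> HOLD -b-> HOLD -b-> HOLD -b-> HOLD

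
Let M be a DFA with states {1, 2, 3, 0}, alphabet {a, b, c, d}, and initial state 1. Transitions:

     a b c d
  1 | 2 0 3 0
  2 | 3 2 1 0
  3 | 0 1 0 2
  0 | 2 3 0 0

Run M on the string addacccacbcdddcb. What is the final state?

start at 1
read 'a': 1 → 2
read 'd': 2 → 0
read 'd': 0 → 0
read 'a': 0 → 2
read 'c': 2 → 1
read 'c': 1 → 3
read 'c': 3 → 0
read 'a': 0 → 2
read 'c': 2 → 1
read 'b': 1 → 0
read 'c': 0 → 0
read 'd': 0 → 0
read 'd': 0 → 0
read 'd': 0 → 0
read 'c': 0 → 0
read 'b': 0 → 3

3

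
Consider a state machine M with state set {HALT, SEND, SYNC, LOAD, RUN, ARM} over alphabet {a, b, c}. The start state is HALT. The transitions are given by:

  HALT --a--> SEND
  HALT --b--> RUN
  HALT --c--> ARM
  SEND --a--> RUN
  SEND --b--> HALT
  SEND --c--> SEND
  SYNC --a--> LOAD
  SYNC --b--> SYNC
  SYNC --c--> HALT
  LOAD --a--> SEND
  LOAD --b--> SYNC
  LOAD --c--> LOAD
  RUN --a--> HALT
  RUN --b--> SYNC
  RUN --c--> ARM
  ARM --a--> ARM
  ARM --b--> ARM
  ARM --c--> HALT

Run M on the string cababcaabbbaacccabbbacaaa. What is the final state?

Trace: HALT -c-> ARM -a-> ARM -b-> ARM -a-> ARM -b-> ARM -c-> HALT -a-> SEND -a-> RUN -b-> SYNC -b-> SYNC -b-> SYNC -a-> LOAD -a-> SEND -c-> SEND -c-> SEND -c-> SEND -a-> RUN -b-> SYNC -b-> SYNC -b-> SYNC -a-> LOAD -c-> LOAD -a-> SEND -a-> RUN -a-> HALT

HALT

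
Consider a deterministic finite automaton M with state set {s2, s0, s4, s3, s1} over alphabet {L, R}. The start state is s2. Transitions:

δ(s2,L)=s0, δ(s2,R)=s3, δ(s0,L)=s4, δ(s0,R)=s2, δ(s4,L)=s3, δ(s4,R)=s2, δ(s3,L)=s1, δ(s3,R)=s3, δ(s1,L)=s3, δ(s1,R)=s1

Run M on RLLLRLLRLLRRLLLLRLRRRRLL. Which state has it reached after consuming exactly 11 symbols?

s1

start at s2
read 'R': s2 → s3
read 'L': s3 → s1
read 'L': s1 → s3
read 'L': s3 → s1
read 'R': s1 → s1
read 'L': s1 → s3
read 'L': s3 → s1
read 'R': s1 → s1
read 'L': s1 → s3
read 'L': s3 → s1
read 'R': s1 → s1
After 11 symbols: s1.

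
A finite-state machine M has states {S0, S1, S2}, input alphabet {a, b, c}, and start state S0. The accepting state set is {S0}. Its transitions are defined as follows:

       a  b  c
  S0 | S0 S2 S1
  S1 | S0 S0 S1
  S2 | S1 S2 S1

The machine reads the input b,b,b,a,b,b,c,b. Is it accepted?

Trace: S0 -b-> S2 -b-> S2 -b-> S2 -a-> S1 -b-> S0 -b-> S2 -c-> S1 -b-> S0
End state S0 is accepting.

Yes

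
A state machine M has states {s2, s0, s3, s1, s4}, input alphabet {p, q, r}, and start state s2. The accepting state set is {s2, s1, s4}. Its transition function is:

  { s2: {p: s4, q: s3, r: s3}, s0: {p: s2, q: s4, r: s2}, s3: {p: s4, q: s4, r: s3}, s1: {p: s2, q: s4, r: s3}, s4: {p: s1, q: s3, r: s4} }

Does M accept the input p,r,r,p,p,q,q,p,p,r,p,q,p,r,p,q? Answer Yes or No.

Trace: s2 -p-> s4 -r-> s4 -r-> s4 -p-> s1 -p-> s2 -q-> s3 -q-> s4 -p-> s1 -p-> s2 -r-> s3 -p-> s4 -q-> s3 -p-> s4 -r-> s4 -p-> s1 -q-> s4
End state s4 is accepting.

Yes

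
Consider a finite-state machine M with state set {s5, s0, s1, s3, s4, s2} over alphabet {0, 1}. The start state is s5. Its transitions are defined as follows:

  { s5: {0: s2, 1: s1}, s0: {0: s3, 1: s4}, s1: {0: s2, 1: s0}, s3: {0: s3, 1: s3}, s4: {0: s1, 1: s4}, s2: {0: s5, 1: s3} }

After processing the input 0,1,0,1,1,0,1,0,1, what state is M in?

start at s5
read '0': s5 → s2
read '1': s2 → s3
read '0': s3 → s3
read '1': s3 → s3
read '1': s3 → s3
read '0': s3 → s3
read '1': s3 → s3
read '0': s3 → s3
read '1': s3 → s3

s3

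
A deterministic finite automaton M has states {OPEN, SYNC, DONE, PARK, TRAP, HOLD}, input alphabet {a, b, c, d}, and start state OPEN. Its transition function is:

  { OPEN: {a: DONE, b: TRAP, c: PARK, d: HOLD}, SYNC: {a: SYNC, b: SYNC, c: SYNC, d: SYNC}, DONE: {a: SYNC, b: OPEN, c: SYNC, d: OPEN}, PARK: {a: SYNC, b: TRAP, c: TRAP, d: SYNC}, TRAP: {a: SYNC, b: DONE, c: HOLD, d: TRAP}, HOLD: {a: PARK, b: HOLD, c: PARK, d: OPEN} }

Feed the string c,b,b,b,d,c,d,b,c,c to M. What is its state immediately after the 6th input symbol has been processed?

OPEN → PARK → TRAP → DONE → OPEN → HOLD → PARK
After 6 symbols: PARK.

PARK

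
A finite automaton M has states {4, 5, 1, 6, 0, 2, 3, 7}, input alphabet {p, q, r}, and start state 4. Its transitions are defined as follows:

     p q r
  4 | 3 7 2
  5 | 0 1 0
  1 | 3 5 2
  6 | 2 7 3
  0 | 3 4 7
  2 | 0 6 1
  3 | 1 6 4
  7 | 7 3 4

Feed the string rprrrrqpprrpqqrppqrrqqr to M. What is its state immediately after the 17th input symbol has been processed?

4 → 2 → 0 → 7 → 4 → 2 → 1 → 5 → 0 → 3 → 4 → 2 → 0 → 4 → 7 → 4 → 3 → 1
After 17 symbols: 1.

1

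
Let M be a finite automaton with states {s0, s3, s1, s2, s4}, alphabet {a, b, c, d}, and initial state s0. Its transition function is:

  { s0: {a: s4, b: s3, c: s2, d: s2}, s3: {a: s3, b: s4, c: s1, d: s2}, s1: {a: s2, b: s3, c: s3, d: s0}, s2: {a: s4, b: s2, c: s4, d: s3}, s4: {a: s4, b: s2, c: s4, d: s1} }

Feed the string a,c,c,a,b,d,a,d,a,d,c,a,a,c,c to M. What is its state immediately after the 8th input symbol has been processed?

Trace: s0 -a-> s4 -c-> s4 -c-> s4 -a-> s4 -b-> s2 -d-> s3 -a-> s3 -d-> s2
After 8 symbols: s2.

s2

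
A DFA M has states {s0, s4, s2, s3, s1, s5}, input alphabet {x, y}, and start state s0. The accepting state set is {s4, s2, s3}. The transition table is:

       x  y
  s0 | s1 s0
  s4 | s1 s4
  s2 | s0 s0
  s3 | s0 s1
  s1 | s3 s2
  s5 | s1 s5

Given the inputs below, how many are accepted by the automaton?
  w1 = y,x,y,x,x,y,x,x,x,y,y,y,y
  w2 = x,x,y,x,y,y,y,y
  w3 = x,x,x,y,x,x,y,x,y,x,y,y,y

w1: Trace: s0 -y-> s0 -x-> s1 -y-> s2 -x-> s0 -x-> s1 -y-> s2 -x-> s0 -x-> s1 -x-> s3 -y-> s1 -y-> s2 -y-> s0 -y-> s0  → end s0, rejected
w2: Trace: s0 -x-> s1 -x-> s3 -y-> s1 -x-> s3 -y-> s1 -y-> s2 -y-> s0 -y-> s0  → end s0, rejected
w3: Trace: s0 -x-> s1 -x-> s3 -x-> s0 -y-> s0 -x-> s1 -x-> s3 -y-> s1 -x-> s3 -y-> s1 -x-> s3 -y-> s1 -y-> s2 -y-> s0  → end s0, rejected

0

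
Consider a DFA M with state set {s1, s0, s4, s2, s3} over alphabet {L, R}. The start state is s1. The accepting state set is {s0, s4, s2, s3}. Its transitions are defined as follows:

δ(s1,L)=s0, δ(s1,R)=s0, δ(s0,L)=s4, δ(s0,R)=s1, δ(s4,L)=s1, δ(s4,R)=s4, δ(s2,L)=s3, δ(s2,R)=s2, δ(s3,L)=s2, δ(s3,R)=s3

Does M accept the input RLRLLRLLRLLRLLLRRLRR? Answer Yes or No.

Yes

start at s1
read 'R': s1 → s0
read 'L': s0 → s4
read 'R': s4 → s4
read 'L': s4 → s1
read 'L': s1 → s0
read 'R': s0 → s1
read 'L': s1 → s0
read 'L': s0 → s4
read 'R': s4 → s4
read 'L': s4 → s1
read 'L': s1 → s0
read 'R': s0 → s1
read 'L': s1 → s0
read 'L': s0 → s4
read 'L': s4 → s1
read 'R': s1 → s0
read 'R': s0 → s1
read 'L': s1 → s0
read 'R': s0 → s1
read 'R': s1 → s0
End state s0 is accepting.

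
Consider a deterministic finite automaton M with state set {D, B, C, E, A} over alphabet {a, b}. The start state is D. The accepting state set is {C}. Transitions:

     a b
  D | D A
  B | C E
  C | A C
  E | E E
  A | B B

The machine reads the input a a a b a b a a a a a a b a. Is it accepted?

D → D → D → D → A → B → E → E → E → E → E → E → E → E → E
End state E is not accepting.

No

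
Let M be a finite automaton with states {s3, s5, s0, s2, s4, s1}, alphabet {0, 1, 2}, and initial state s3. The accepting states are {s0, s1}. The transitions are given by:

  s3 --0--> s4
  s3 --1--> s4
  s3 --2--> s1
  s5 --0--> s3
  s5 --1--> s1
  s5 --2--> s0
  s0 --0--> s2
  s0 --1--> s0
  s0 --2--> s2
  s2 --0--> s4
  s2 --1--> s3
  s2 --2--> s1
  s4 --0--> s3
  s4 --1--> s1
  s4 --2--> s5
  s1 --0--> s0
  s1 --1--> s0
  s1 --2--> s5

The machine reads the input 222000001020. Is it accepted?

Yes

Trace: s3 -2-> s1 -2-> s5 -2-> s0 -0-> s2 -0-> s4 -0-> s3 -0-> s4 -0-> s3 -1-> s4 -0-> s3 -2-> s1 -0-> s0
End state s0 is accepting.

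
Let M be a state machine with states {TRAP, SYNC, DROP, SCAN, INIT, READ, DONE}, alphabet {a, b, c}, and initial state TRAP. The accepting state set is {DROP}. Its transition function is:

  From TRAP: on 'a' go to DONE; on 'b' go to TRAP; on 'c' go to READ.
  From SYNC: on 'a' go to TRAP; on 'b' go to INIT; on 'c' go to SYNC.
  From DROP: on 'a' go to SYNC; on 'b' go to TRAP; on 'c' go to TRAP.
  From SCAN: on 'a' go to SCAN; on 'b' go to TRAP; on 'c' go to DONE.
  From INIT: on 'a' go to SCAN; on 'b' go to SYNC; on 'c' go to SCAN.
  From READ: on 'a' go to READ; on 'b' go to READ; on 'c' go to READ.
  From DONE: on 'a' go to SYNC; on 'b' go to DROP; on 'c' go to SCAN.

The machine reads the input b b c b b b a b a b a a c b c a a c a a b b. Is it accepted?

No

TRAP → TRAP → TRAP → READ → READ → READ → READ → READ → READ → READ → READ → READ → READ → READ → READ → READ → READ → READ → READ → READ → READ → READ → READ
End state READ is not accepting.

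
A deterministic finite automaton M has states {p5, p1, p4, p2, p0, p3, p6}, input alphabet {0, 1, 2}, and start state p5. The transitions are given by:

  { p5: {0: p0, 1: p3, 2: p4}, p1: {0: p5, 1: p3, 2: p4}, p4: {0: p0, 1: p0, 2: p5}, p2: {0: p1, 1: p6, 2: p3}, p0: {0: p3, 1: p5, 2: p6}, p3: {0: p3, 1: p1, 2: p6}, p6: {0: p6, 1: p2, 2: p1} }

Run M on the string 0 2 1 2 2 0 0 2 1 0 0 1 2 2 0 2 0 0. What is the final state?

p6

p5 → p0 → p6 → p2 → p3 → p6 → p6 → p6 → p1 → p3 → p3 → p3 → p1 → p4 → p5 → p0 → p6 → p6 → p6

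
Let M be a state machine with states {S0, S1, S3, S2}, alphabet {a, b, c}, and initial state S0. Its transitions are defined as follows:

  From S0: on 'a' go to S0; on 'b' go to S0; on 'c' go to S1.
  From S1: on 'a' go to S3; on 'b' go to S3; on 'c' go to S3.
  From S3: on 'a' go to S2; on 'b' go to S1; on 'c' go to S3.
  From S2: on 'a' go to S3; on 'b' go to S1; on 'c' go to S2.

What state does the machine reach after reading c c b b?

S3

S0 → S1 → S3 → S1 → S3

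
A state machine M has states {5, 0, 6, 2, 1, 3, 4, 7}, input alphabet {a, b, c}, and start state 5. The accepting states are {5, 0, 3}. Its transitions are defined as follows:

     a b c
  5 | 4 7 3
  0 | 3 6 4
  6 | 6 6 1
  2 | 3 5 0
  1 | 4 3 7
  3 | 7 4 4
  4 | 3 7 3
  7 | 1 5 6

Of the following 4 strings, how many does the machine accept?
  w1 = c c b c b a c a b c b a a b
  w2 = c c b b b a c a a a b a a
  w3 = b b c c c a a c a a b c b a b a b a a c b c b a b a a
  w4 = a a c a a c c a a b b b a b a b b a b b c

w1: 5 → 3 → 4 → 7 → 6 → 6 → 6 → 1 → 4 → 7 → 6 → 6 → 6 → 6 → 6  → end 6, rejected
w2: 5 → 3 → 4 → 7 → 5 → 7 → 1 → 7 → 1 → 4 → 3 → 4 → 3 → 7  → end 7, rejected
w3: 5 → 7 → 5 → 3 → 4 → 3 → 7 → 1 → 7 → 1 → 4 → 7 → 6 → 6 → 6 → 6 → 6 → 6 → 6 → 6 → 1 → 3 → 4 → 7 → 1 → 3 → 7 → 1  → end 1, rejected
w4: 5 → 4 → 3 → 4 → 3 → 7 → 6 → 1 → 4 → 3 → 4 → 7 → 5 → 4 → 7 → 1 → 3 → 4 → 3 → 4 → 7 → 6  → end 6, rejected

0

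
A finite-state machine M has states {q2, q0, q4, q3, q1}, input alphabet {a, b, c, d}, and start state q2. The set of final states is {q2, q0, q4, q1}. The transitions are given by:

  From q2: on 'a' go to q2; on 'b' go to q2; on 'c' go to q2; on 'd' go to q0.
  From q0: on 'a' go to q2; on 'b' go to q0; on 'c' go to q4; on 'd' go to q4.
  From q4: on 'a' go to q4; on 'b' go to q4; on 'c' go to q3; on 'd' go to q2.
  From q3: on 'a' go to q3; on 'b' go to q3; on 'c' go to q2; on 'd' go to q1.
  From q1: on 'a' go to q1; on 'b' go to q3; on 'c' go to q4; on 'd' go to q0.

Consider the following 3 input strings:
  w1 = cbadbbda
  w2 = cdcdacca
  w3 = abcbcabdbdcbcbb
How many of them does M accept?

w1: q2 → q2 → q2 → q2 → q0 → q0 → q0 → q4 → q4  → end q4, accepted
w2: q2 → q2 → q0 → q4 → q2 → q2 → q2 → q2 → q2  → end q2, accepted
w3: q2 → q2 → q2 → q2 → q2 → q2 → q2 → q2 → q0 → q0 → q4 → q3 → q3 → q2 → q2 → q2  → end q2, accepted

3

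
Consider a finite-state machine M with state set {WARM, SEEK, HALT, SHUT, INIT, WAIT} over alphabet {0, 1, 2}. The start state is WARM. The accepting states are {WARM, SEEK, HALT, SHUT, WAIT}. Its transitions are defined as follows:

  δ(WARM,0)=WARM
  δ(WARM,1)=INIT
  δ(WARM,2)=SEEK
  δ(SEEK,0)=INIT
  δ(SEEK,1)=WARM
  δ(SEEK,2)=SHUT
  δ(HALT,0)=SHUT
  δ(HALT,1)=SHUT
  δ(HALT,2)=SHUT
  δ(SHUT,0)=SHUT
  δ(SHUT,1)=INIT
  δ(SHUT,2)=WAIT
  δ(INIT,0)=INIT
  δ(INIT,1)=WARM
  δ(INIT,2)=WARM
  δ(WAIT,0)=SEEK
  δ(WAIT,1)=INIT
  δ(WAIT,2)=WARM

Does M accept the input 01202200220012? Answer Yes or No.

WARM → WARM → INIT → WARM → WARM → SEEK → SHUT → SHUT → SHUT → WAIT → WARM → WARM → WARM → INIT → WARM
End state WARM is accepting.

Yes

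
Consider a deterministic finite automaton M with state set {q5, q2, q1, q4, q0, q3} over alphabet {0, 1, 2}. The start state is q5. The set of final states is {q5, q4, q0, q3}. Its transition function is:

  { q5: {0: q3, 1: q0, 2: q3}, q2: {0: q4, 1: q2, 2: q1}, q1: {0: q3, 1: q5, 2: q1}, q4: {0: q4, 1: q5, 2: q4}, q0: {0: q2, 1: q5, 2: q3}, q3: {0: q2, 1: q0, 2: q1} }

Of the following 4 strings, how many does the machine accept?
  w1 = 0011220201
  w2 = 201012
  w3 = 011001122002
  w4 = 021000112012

w1:
  start at q5
  read '0': q5 → q3
  read '0': q3 → q2
  read '1': q2 → q2
  read '1': q2 → q2
  read '2': q2 → q1
  read '2': q1 → q1
  read '0': q1 → q3
  read '2': q3 → q1
  read '0': q1 → q3
  read '1': q3 → q0
  end q0, accepted
w2:
  start at q5
  read '2': q5 → q3
  read '0': q3 → q2
  read '1': q2 → q2
  read '0': q2 → q4
  read '1': q4 → q5
  read '2': q5 → q3
  end q3, accepted
w3:
  start at q5
  read '0': q5 → q3
  read '1': q3 → q0
  read '1': q0 → q5
  read '0': q5 → q3
  read '0': q3 → q2
  read '1': q2 → q2
  read '1': q2 → q2
  read '2': q2 → q1
  read '2': q1 → q1
  read '0': q1 → q3
  read '0': q3 → q2
  read '2': q2 → q1
  end q1, rejected
w4:
  start at q5
  read '0': q5 → q3
  read '2': q3 → q1
  read '1': q1 → q5
  read '0': q5 → q3
  read '0': q3 → q2
  read '0': q2 → q4
  read '1': q4 → q5
  read '1': q5 → q0
  read '2': q0 → q3
  read '0': q3 → q2
  read '1': q2 → q2
  read '2': q2 → q1
  end q1, rejected

2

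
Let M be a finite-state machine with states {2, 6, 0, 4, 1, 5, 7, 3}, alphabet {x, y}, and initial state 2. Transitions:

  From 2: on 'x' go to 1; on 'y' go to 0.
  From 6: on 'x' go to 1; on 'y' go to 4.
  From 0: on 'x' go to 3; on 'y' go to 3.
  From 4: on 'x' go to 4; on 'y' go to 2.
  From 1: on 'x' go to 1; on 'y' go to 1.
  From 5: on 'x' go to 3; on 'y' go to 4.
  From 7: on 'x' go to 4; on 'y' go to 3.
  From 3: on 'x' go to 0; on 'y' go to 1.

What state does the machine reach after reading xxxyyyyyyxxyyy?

1

Trace: 2 -x-> 1 -x-> 1 -x-> 1 -y-> 1 -y-> 1 -y-> 1 -y-> 1 -y-> 1 -y-> 1 -x-> 1 -x-> 1 -y-> 1 -y-> 1 -y-> 1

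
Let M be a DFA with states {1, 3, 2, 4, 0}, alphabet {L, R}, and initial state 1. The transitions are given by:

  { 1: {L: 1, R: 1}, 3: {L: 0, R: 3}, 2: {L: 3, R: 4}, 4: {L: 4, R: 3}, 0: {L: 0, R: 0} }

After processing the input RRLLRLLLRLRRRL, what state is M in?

Trace: 1 -R-> 1 -R-> 1 -L-> 1 -L-> 1 -R-> 1 -L-> 1 -L-> 1 -L-> 1 -R-> 1 -L-> 1 -R-> 1 -R-> 1 -R-> 1 -L-> 1

1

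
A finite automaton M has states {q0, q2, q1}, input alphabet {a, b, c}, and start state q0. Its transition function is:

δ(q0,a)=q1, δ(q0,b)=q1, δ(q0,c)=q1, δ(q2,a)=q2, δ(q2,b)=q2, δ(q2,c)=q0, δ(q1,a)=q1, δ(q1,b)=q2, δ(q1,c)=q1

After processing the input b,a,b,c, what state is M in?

q0

start at q0
read 'b': q0 → q1
read 'a': q1 → q1
read 'b': q1 → q2
read 'c': q2 → q0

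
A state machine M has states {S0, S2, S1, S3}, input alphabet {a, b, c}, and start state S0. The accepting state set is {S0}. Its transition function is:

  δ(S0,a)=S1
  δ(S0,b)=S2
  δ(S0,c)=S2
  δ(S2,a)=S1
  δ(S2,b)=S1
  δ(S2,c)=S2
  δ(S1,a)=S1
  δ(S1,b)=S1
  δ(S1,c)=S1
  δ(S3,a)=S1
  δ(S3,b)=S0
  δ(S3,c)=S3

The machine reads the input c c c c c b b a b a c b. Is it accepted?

Trace: S0 -c-> S2 -c-> S2 -c-> S2 -c-> S2 -c-> S2 -b-> S1 -b-> S1 -a-> S1 -b-> S1 -a-> S1 -c-> S1 -b-> S1
End state S1 is not accepting.

No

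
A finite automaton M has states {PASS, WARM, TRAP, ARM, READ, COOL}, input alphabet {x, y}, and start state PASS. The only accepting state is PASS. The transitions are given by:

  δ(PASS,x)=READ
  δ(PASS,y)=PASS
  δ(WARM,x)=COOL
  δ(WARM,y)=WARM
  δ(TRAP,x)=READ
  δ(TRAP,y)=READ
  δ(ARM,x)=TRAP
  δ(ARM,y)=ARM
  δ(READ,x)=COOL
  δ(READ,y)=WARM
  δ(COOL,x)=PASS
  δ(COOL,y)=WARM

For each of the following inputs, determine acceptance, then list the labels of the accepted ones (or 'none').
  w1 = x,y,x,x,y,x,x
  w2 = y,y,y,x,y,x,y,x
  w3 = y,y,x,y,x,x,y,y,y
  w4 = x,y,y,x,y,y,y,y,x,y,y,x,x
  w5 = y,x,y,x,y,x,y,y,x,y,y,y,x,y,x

w3, w4

w1: PASS → READ → WARM → COOL → PASS → PASS → READ → COOL  → end COOL, rejected
w2: PASS → PASS → PASS → PASS → READ → WARM → COOL → WARM → COOL  → end COOL, rejected
w3: PASS → PASS → PASS → READ → WARM → COOL → PASS → PASS → PASS → PASS  → end PASS, accepted
w4: PASS → READ → WARM → WARM → COOL → WARM → WARM → WARM → WARM → COOL → WARM → WARM → COOL → PASS  → end PASS, accepted
w5: PASS → PASS → READ → WARM → COOL → WARM → COOL → WARM → WARM → COOL → WARM → WARM → WARM → COOL → WARM → COOL  → end COOL, rejected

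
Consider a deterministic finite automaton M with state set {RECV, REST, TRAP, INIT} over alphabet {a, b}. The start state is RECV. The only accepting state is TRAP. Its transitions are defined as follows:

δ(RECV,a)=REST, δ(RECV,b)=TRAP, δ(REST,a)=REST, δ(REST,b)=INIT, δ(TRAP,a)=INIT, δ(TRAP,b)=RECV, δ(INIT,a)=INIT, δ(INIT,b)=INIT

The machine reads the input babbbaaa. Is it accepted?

RECV → TRAP → INIT → INIT → INIT → INIT → INIT → INIT → INIT
End state INIT is not accepting.

No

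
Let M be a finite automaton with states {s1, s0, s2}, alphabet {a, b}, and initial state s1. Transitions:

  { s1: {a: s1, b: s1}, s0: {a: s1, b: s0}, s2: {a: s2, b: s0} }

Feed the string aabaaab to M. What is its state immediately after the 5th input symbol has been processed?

s1

Trace: s1 -a-> s1 -a-> s1 -b-> s1 -a-> s1 -a-> s1
After 5 symbols: s1.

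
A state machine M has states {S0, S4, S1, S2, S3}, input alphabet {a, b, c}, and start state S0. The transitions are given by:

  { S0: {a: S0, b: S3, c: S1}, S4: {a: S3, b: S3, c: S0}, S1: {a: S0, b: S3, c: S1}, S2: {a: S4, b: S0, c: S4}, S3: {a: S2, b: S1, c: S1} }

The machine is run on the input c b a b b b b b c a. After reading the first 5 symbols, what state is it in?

Trace: S0 -c-> S1 -b-> S3 -a-> S2 -b-> S0 -b-> S3
After 5 symbols: S3.

S3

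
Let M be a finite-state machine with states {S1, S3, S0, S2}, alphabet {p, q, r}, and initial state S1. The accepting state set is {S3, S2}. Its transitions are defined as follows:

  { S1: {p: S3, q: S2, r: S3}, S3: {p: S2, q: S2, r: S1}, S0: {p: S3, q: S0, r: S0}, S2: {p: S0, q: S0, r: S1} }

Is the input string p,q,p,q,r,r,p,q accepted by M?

Yes

start at S1
read 'p': S1 → S3
read 'q': S3 → S2
read 'p': S2 → S0
read 'q': S0 → S0
read 'r': S0 → S0
read 'r': S0 → S0
read 'p': S0 → S3
read 'q': S3 → S2
End state S2 is accepting.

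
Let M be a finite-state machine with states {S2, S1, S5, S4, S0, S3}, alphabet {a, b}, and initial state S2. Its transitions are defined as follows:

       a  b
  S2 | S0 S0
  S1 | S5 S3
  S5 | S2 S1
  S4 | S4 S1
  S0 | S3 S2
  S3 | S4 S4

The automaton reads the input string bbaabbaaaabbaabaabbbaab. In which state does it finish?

S2 → S0 → S2 → S0 → S3 → S4 → S1 → S5 → S2 → S0 → S3 → S4 → S1 → S5 → S2 → S0 → S3 → S4 → S1 → S3 → S4 → S4 → S4 → S1

S1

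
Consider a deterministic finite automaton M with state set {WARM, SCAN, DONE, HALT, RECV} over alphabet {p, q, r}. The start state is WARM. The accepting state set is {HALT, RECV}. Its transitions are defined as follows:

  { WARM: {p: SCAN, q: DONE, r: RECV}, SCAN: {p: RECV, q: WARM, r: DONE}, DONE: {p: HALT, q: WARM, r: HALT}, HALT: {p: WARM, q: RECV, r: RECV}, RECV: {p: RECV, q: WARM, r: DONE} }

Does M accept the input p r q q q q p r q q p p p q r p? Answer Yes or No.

WARM → SCAN → DONE → WARM → DONE → WARM → DONE → HALT → RECV → WARM → DONE → HALT → WARM → SCAN → WARM → RECV → RECV
End state RECV is accepting.

Yes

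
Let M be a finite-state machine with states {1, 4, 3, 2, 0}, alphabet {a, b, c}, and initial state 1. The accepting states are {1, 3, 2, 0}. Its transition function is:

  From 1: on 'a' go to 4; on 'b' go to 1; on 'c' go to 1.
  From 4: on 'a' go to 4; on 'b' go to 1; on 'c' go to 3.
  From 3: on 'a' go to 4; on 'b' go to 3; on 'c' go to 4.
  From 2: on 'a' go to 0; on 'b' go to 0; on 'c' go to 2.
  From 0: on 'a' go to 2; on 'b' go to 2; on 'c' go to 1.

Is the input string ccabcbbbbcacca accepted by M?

No

1 → 1 → 1 → 4 → 1 → 1 → 1 → 1 → 1 → 1 → 1 → 4 → 3 → 4 → 4
End state 4 is not accepting.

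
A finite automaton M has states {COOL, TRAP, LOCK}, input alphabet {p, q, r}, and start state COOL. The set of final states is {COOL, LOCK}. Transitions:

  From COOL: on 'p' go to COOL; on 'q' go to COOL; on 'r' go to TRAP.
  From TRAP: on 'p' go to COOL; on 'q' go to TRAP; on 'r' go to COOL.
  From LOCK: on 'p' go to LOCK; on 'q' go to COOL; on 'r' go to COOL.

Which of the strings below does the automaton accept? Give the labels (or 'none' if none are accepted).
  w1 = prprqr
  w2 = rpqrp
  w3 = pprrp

w1: Trace: COOL -p-> COOL -r-> TRAP -p-> COOL -r-> TRAP -q-> TRAP -r-> COOL  → end COOL, accepted
w2: Trace: COOL -r-> TRAP -p-> COOL -q-> COOL -r-> TRAP -p-> COOL  → end COOL, accepted
w3: Trace: COOL -p-> COOL -p-> COOL -r-> TRAP -r-> COOL -p-> COOL  → end COOL, accepted

w1, w2, w3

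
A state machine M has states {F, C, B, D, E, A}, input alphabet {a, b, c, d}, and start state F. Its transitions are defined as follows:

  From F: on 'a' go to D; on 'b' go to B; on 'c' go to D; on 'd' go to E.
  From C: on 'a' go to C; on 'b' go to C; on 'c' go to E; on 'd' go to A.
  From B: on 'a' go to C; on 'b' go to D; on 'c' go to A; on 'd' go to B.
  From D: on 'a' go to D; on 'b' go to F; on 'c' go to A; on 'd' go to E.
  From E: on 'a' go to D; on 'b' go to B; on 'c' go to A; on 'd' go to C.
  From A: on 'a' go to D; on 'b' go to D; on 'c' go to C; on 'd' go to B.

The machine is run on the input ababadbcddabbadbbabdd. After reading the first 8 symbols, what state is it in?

start at F
read 'a': F → D
read 'b': D → F
read 'a': F → D
read 'b': D → F
read 'a': F → D
read 'd': D → E
read 'b': E → B
read 'c': B → A
After 8 symbols: A.

A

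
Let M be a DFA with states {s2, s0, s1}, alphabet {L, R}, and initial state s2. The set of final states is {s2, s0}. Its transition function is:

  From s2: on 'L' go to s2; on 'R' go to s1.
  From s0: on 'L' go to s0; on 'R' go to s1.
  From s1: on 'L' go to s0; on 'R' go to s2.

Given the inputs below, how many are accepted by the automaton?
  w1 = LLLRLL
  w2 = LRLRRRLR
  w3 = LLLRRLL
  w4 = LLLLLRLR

2

w1: Trace: s2 -L-> s2 -L-> s2 -L-> s2 -R-> s1 -L-> s0 -L-> s0  → end s0, accepted
w2: Trace: s2 -L-> s2 -R-> s1 -L-> s0 -R-> s1 -R-> s2 -R-> s1 -L-> s0 -R-> s1  → end s1, rejected
w3: Trace: s2 -L-> s2 -L-> s2 -L-> s2 -R-> s1 -R-> s2 -L-> s2 -L-> s2  → end s2, accepted
w4: Trace: s2 -L-> s2 -L-> s2 -L-> s2 -L-> s2 -L-> s2 -R-> s1 -L-> s0 -R-> s1  → end s1, rejected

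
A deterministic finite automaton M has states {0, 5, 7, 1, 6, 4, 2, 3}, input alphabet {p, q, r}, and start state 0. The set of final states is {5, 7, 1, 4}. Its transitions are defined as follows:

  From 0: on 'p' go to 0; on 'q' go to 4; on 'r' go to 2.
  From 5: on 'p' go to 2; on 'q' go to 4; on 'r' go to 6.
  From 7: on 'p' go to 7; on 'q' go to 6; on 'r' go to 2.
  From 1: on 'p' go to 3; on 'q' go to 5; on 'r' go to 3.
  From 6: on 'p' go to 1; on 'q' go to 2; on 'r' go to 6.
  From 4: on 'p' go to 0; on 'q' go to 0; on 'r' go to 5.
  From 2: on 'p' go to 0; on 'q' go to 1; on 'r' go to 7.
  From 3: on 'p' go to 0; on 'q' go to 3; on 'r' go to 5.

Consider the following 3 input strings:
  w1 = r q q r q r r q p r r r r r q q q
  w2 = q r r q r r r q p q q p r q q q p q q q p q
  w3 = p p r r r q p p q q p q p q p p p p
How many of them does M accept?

2

w1: 0 → 2 → 1 → 5 → 6 → 2 → 7 → 2 → 1 → 3 → 5 → 6 → 6 → 6 → 6 → 2 → 1 → 5  → end 5, accepted
w2: 0 → 4 → 5 → 6 → 2 → 7 → 2 → 7 → 6 → 1 → 5 → 4 → 0 → 2 → 1 → 5 → 4 → 0 → 4 → 0 → 4 → 0 → 4  → end 4, accepted
w3: 0 → 0 → 0 → 2 → 7 → 2 → 1 → 3 → 0 → 4 → 0 → 0 → 4 → 0 → 4 → 0 → 0 → 0 → 0  → end 0, rejected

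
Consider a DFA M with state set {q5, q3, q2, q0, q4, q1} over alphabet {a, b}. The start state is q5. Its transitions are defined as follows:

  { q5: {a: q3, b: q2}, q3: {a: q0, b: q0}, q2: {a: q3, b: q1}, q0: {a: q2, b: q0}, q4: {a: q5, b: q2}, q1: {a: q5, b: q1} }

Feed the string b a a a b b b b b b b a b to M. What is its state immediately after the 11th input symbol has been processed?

start at q5
read 'b': q5 → q2
read 'a': q2 → q3
read 'a': q3 → q0
read 'a': q0 → q2
read 'b': q2 → q1
read 'b': q1 → q1
read 'b': q1 → q1
read 'b': q1 → q1
read 'b': q1 → q1
read 'b': q1 → q1
read 'b': q1 → q1
After 11 symbols: q1.

q1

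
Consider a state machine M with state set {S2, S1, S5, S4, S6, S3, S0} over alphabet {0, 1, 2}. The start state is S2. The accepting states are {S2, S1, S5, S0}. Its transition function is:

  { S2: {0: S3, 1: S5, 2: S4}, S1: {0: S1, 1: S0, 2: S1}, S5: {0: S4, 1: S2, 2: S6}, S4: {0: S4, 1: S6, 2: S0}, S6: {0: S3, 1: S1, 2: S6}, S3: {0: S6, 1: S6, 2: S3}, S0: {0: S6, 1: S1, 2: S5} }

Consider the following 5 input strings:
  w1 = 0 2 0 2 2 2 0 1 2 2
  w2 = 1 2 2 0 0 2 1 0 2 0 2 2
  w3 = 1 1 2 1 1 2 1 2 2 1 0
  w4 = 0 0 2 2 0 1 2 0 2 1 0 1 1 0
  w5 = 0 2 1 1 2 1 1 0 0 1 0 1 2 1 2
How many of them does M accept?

4

w1:
  start at S2
  read '0': S2 → S3
  read '2': S3 → S3
  read '0': S3 → S6
  read '2': S6 → S6
  read '2': S6 → S6
  read '2': S6 → S6
  read '0': S6 → S3
  read '1': S3 → S6
  read '2': S6 → S6
  read '2': S6 → S6
  end S6, rejected
w2:
  start at S2
  read '1': S2 → S5
  read '2': S5 → S6
  read '2': S6 → S6
  read '0': S6 → S3
  read '0': S3 → S6
  read '2': S6 → S6
  read '1': S6 → S1
  read '0': S1 → S1
  read '2': S1 → S1
  read '0': S1 → S1
  read '2': S1 → S1
  read '2': S1 → S1
  end S1, accepted
w3:
  start at S2
  read '1': S2 → S5
  read '1': S5 → S2
  read '2': S2 → S4
  read '1': S4 → S6
  read '1': S6 → S1
  read '2': S1 → S1
  read '1': S1 → S0
  read '2': S0 → S5
  read '2': S5 → S6
  read '1': S6 → S1
  read '0': S1 → S1
  end S1, accepted
w4:
  start at S2
  read '0': S2 → S3
  read '0': S3 → S6
  read '2': S6 → S6
  read '2': S6 → S6
  read '0': S6 → S3
  read '1': S3 → S6
  read '2': S6 → S6
  read '0': S6 → S3
  read '2': S3 → S3
  read '1': S3 → S6
  read '0': S6 → S3
  read '1': S3 → S6
  read '1': S6 → S1
  read '0': S1 → S1
  end S1, accepted
w5:
  start at S2
  read '0': S2 → S3
  read '2': S3 → S3
  read '1': S3 → S6
  read '1': S6 → S1
  read '2': S1 → S1
  read '1': S1 → S0
  read '1': S0 → S1
  read '0': S1 → S1
  read '0': S1 → S1
  read '1': S1 → S0
  read '0': S0 → S6
  read '1': S6 → S1
  read '2': S1 → S1
  read '1': S1 → S0
  read '2': S0 → S5
  end S5, accepted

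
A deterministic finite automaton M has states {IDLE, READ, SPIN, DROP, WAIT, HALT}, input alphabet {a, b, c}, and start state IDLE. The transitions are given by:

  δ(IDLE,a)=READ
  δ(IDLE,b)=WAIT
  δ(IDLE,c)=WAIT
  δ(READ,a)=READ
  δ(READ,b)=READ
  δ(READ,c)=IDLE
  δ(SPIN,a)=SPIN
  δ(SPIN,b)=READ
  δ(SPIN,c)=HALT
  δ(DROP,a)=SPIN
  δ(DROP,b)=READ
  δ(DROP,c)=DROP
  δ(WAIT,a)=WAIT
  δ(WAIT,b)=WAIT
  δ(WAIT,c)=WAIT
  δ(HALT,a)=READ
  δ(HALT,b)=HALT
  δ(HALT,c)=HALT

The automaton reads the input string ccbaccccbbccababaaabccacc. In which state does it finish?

start at IDLE
read 'c': IDLE → WAIT
read 'c': WAIT → WAIT
read 'b': WAIT → WAIT
read 'a': WAIT → WAIT
read 'c': WAIT → WAIT
read 'c': WAIT → WAIT
read 'c': WAIT → WAIT
read 'c': WAIT → WAIT
read 'b': WAIT → WAIT
read 'b': WAIT → WAIT
read 'c': WAIT → WAIT
read 'c': WAIT → WAIT
read 'a': WAIT → WAIT
read 'b': WAIT → WAIT
read 'a': WAIT → WAIT
read 'b': WAIT → WAIT
read 'a': WAIT → WAIT
read 'a': WAIT → WAIT
read 'a': WAIT → WAIT
read 'b': WAIT → WAIT
read 'c': WAIT → WAIT
read 'c': WAIT → WAIT
read 'a': WAIT → WAIT
read 'c': WAIT → WAIT
read 'c': WAIT → WAIT

WAIT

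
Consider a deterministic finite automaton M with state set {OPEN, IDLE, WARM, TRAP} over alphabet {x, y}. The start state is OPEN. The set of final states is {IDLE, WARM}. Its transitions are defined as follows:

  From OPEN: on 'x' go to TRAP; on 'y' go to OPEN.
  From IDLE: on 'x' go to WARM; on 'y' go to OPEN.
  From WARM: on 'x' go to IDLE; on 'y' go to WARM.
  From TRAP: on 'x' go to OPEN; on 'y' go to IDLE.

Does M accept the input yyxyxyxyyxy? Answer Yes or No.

Trace: OPEN -y-> OPEN -y-> OPEN -x-> TRAP -y-> IDLE -x-> WARM -y-> WARM -x-> IDLE -y-> OPEN -y-> OPEN -x-> TRAP -y-> IDLE
End state IDLE is accepting.

Yes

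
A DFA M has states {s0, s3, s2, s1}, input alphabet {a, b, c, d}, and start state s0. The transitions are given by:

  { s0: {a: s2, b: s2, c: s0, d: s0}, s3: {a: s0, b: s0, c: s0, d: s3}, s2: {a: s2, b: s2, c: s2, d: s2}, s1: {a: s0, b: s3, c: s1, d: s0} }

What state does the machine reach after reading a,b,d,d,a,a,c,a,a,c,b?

s2

s0 → s2 → s2 → s2 → s2 → s2 → s2 → s2 → s2 → s2 → s2 → s2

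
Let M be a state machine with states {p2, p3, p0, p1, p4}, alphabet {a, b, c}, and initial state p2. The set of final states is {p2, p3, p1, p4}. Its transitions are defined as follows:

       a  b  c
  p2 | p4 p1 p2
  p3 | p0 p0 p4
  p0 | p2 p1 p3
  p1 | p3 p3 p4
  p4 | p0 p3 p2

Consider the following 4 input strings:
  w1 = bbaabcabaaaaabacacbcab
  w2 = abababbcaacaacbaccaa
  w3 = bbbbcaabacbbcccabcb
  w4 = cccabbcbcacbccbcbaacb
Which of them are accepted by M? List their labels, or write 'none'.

w1:
  start at p2
  read 'b': p2 → p1
  read 'b': p1 → p3
  read 'a': p3 → p0
  read 'a': p0 → p2
  read 'b': p2 → p1
  read 'c': p1 → p4
  read 'a': p4 → p0
  read 'b': p0 → p1
  read 'a': p1 → p3
  read 'a': p3 → p0
  read 'a': p0 → p2
  read 'a': p2 → p4
  read 'a': p4 → p0
  read 'b': p0 → p1
  read 'a': p1 → p3
  read 'c': p3 → p4
  read 'a': p4 → p0
  read 'c': p0 → p3
  read 'b': p3 → p0
  read 'c': p0 → p3
  read 'a': p3 → p0
  read 'b': p0 → p1
  end p1, accepted
w2:
  start at p2
  read 'a': p2 → p4
  read 'b': p4 → p3
  read 'a': p3 → p0
  read 'b': p0 → p1
  read 'a': p1 → p3
  read 'b': p3 → p0
  read 'b': p0 → p1
  read 'c': p1 → p4
  read 'a': p4 → p0
  read 'a': p0 → p2
  read 'c': p2 → p2
  read 'a': p2 → p4
  read 'a': p4 → p0
  read 'c': p0 → p3
  read 'b': p3 → p0
  read 'a': p0 → p2
  read 'c': p2 → p2
  read 'c': p2 → p2
  read 'a': p2 → p4
  read 'a': p4 → p0
  end p0, rejected
w3:
  start at p2
  read 'b': p2 → p1
  read 'b': p1 → p3
  read 'b': p3 → p0
  read 'b': p0 → p1
  read 'c': p1 → p4
  read 'a': p4 → p0
  read 'a': p0 → p2
  read 'b': p2 → p1
  read 'a': p1 → p3
  read 'c': p3 → p4
  read 'b': p4 → p3
  read 'b': p3 → p0
  read 'c': p0 → p3
  read 'c': p3 → p4
  read 'c': p4 → p2
  read 'a': p2 → p4
  read 'b': p4 → p3
  read 'c': p3 → p4
  read 'b': p4 → p3
  end p3, accepted
w4:
  start at p2
  read 'c': p2 → p2
  read 'c': p2 → p2
  read 'c': p2 → p2
  read 'a': p2 → p4
  read 'b': p4 → p3
  read 'b': p3 → p0
  read 'c': p0 → p3
  read 'b': p3 → p0
  read 'c': p0 → p3
  read 'a': p3 → p0
  read 'c': p0 → p3
  read 'b': p3 → p0
  read 'c': p0 → p3
  read 'c': p3 → p4
  read 'b': p4 → p3
  read 'c': p3 → p4
  read 'b': p4 → p3
  read 'a': p3 → p0
  read 'a': p0 → p2
  read 'c': p2 → p2
  read 'b': p2 → p1
  end p1, accepted

w1, w3, w4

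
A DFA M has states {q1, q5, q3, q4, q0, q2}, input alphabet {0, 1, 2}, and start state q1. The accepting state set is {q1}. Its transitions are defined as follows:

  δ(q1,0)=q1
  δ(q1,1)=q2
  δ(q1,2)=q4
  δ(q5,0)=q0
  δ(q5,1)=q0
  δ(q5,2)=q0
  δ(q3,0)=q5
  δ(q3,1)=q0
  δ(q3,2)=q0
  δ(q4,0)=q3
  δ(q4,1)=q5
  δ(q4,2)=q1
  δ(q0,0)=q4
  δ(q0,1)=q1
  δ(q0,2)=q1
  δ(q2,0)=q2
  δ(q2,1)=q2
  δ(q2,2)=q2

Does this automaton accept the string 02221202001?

No

q1 → q1 → q4 → q1 → q4 → q5 → q0 → q4 → q1 → q1 → q1 → q2
End state q2 is not accepting.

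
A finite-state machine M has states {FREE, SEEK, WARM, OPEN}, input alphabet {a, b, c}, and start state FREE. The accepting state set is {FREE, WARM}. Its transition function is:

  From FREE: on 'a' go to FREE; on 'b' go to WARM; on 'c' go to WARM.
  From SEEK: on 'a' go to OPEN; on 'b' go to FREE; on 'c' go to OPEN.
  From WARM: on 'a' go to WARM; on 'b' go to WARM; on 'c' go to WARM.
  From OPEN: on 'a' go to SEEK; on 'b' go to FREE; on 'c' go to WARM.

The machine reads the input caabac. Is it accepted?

Trace: FREE -c-> WARM -a-> WARM -a-> WARM -b-> WARM -a-> WARM -c-> WARM
End state WARM is accepting.

Yes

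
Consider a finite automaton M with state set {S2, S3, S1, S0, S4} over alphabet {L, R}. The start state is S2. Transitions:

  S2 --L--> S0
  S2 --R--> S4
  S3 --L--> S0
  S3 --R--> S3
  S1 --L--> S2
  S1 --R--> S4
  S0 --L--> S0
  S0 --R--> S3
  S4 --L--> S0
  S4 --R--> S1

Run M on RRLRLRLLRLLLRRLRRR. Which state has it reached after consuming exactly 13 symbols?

start at S2
read 'R': S2 → S4
read 'R': S4 → S1
read 'L': S1 → S2
read 'R': S2 → S4
read 'L': S4 → S0
read 'R': S0 → S3
read 'L': S3 → S0
read 'L': S0 → S0
read 'R': S0 → S3
read 'L': S3 → S0
read 'L': S0 → S0
read 'L': S0 → S0
read 'R': S0 → S3
After 13 symbols: S3.

S3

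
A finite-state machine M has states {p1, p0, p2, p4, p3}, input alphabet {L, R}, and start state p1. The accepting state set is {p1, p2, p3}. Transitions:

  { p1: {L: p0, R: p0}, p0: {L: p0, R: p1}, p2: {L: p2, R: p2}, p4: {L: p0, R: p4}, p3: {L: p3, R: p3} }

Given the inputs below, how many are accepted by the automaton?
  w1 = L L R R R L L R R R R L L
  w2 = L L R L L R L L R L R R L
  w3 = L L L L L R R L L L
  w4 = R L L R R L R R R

1

w1:
  start at p1
  read 'L': p1 → p0
  read 'L': p0 → p0
  read 'R': p0 → p1
  read 'R': p1 → p0
  read 'R': p0 → p1
  read 'L': p1 → p0
  read 'L': p0 → p0
  read 'R': p0 → p1
  read 'R': p1 → p0
  read 'R': p0 → p1
  read 'R': p1 → p0
  read 'L': p0 → p0
  read 'L': p0 → p0
  end p0, rejected
w2:
  start at p1
  read 'L': p1 → p0
  read 'L': p0 → p0
  read 'R': p0 → p1
  read 'L': p1 → p0
  read 'L': p0 → p0
  read 'R': p0 → p1
  read 'L': p1 → p0
  read 'L': p0 → p0
  read 'R': p0 → p1
  read 'L': p1 → p0
  read 'R': p0 → p1
  read 'R': p1 → p0
  read 'L': p0 → p0
  end p0, rejected
w3:
  start at p1
  read 'L': p1 → p0
  read 'L': p0 → p0
  read 'L': p0 → p0
  read 'L': p0 → p0
  read 'L': p0 → p0
  read 'R': p0 → p1
  read 'R': p1 → p0
  read 'L': p0 → p0
  read 'L': p0 → p0
  read 'L': p0 → p0
  end p0, rejected
w4:
  start at p1
  read 'R': p1 → p0
  read 'L': p0 → p0
  read 'L': p0 → p0
  read 'R': p0 → p1
  read 'R': p1 → p0
  read 'L': p0 → p0
  read 'R': p0 → p1
  read 'R': p1 → p0
  read 'R': p0 → p1
  end p1, accepted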